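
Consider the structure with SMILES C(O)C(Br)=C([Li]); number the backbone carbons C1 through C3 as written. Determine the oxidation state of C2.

+1

Assign +1 per bond to O/N/halogen, −1 per bond to H or an electropositive element, and 0 per bond to carbon.
C2 has one bond to C (0), a double bond to C (2×0 = 0), one bond to Br (+1).
Oxidation state = 0 + 0 + 1 = +1.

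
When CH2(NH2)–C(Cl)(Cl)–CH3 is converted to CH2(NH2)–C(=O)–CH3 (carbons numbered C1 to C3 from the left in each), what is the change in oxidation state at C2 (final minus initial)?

Before: C2 has 2 bonds to C, 2 bonds to Cl → oxidation state +2.
After: C2 has 2 bonds to C, 2 bonds to O → oxidation state +2.
Δ = +2 − (+2) = 0, so no net redox change at C2.

0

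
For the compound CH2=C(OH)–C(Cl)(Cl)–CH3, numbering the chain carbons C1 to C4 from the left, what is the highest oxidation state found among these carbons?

Each bond to a more electronegative atom (O, N, halogen) counts +1, each bond to a less electronegative atom (H, metal, B, Si) counts −1, and each C–C bond counts 0. Tallying each carbon:
C1: 2C, 2H → 0 − 2 = -2
C2: 3C, 1O → 0 + 1 = +1
C3: 2C, 2Cl → 0 + 2 = +2
C4: 1C, 3H → 0 − 3 = -3
The highest value is +2.

+2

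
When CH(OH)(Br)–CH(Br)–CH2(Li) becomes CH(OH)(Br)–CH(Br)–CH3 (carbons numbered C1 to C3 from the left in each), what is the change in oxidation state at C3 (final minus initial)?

Before: C3 has 1 bond to C, 2 bonds to H, 1 bond to Li → oxidation state -3.
After: C3 has 1 bond to C, 3 bonds to H → oxidation state -3.
Δ = -3 − (-3) = 0, so no net redox change at C3.

0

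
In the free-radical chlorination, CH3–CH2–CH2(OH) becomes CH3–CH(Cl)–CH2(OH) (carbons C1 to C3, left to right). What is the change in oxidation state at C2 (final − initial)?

+2

Before: C2 has 2 bonds to C, 2 bonds to H → oxidation state -2.
After: C2 has 2 bonds to C, 1 bond to H, 1 bond to Cl → oxidation state 0.
Δ = 0 − (-2) = +2, so this is an oxidation at C2.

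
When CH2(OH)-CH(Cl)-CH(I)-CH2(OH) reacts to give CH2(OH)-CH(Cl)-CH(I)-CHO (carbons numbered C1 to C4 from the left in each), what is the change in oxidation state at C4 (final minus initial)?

Before: C4 has 1 bond to C, 2 bonds to H, 1 bond to O → oxidation state -1.
After: C4 has 1 bond to C, 1 bond to H, 2 bonds to O → oxidation state +1.
Δ = +1 − (-1) = +2, so this is an oxidation at C4.

+2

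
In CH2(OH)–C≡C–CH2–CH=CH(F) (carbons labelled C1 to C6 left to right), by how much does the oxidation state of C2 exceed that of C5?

+1

C2: 4C → 0 = 0
C5: 3C, 1H → 0 − 1 = -1
Difference: 0 − (-1) = +1.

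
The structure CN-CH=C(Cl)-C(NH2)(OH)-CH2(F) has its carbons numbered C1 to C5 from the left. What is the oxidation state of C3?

+1

Count +1 for every bond to an atom more electronegative than carbon and −1 for every bond to one less electronegative; C–C bonds are 0.
C3 has a double bond to C (2×0 = 0), one bond to C (0), one bond to Cl (+1).
Oxidation state = 0 + 0 + 1 = +1.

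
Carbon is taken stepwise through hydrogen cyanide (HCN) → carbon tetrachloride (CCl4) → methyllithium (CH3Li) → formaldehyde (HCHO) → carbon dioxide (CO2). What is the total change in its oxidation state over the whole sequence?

Carbon oxidation states along the series — hydrogen cyanide: +2, carbon tetrachloride: +4, methyllithium: -4, formaldehyde: 0, carbon dioxide: +4.
Net change = +4 − (+2) = +2.

+2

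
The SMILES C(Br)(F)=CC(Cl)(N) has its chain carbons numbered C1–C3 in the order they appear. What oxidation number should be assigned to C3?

+1

Count +1 for every bond to an atom more electronegative than carbon and −1 for every bond to one less electronegative; C–C bonds are 0.
C3 has one bond to C (0), one bond to Cl (+1), one bond to N (+1), one bond to H (-1).
Oxidation state = 0 + 1 + 1 − 1 = +1.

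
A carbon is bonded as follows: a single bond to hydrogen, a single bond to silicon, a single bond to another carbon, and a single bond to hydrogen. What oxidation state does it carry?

The carbon has one bond to C (0), one bond to H (-1), one bond to Si (-1), one bond to H (-1).
Oxidation state = 0 − 1 − 1 − 1 = -3.

-3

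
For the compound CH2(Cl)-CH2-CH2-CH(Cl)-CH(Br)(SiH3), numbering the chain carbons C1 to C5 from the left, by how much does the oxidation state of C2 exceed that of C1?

-1

C2: 2C, 2H → 0 − 2 = -2
C1: 1C, 2H, 1Cl → 0 − 2 + 1 = -1
Difference: -2 − (-1) = -1.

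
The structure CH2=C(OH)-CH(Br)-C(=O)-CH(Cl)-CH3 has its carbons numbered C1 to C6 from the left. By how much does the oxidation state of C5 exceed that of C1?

C5: 2C, 1H, 1Cl → 0 − 1 + 1 = 0
C1: 2C, 2H → 0 − 2 = -2
Difference: 0 − (-2) = +2.

+2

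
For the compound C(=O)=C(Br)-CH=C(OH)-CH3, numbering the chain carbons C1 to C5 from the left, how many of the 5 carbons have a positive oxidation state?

Each bond to a more electronegative atom (O, N, halogen) counts +1, each bond to a less electronegative atom (H, metal, B, Si) counts −1, and each C–C bond counts 0. Tallying each carbon:
C1: 2C, 2O → 0 + 2 = +2
C2: 3C, 1Br → 0 + 1 = +1
C3: 3C, 1H → 0 − 1 = -1
C4: 3C, 1O → 0 + 1 = +1
C5: 1C, 3H → 0 − 3 = -3
3 carbons (C1, C2, C4) meet the condition.

3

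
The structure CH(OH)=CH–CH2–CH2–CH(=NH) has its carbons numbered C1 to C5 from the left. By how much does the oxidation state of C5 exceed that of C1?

C5: 1C, 1H, 2N → 0 − 1 + 2 = +1
C1: 2C, 1H, 1O → 0 − 1 + 1 = 0
Difference: +1 − (0) = +1.

+1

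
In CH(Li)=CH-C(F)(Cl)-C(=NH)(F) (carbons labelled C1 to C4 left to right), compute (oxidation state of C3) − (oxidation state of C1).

+4

C3: 2C, 1F, 1Cl → 0 + 1 + 1 = +2
C1: 2C, 1H, 1Li → 0 − 1 − 1 = -2
Difference: +2 − (-2) = +4.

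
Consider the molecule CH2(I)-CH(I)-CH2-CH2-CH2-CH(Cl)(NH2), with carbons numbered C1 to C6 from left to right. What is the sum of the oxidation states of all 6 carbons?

-6

Tallying each carbon's bonds:
C1: 1C, 2H, 1I → 0 − 2 + 1 = -1
C2: 2C, 1H, 1I → 0 − 1 + 1 = 0
C3: 2C, 2H → 0 − 2 = -2
C4: 2C, 2H → 0 − 2 = -2
C5: 2C, 2H → 0 − 2 = -2
C6: 1C, 1H, 1N, 1Cl → 0 − 1 + 1 + 1 = +1
Sum = -1 + 0 − 2 − 2 − 2 + 1 = -6.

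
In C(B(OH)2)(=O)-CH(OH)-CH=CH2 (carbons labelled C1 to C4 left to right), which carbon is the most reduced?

C4

Count +1 for every bond to an atom more electronegative than carbon and −1 for every bond to one less electronegative; C–C bonds are 0. Tallying each carbon:
C1: 1C, 2O, 1B → 0 + 2 − 1 = +1
C2: 2C, 1H, 1O → 0 − 1 + 1 = 0
C3: 3C, 1H → 0 − 1 = -1
C4: 2C, 2H → 0 − 2 = -2
The most reduced carbon is C4 at -2.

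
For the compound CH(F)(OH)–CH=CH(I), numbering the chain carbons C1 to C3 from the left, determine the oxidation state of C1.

+1

C1 has one bond to C (0), one bond to H (-1), one bond to F (+1), one bond to O (+1).
Oxidation state = 0 − 1 + 1 + 1 = +1.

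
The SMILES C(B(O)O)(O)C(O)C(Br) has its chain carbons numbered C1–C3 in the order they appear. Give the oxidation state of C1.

-1

C1 has one bond to C (0), one bond to B (-1), one bond to O (+1), one bond to H (-1).
Oxidation state = 0 − 1 + 1 − 1 = -1.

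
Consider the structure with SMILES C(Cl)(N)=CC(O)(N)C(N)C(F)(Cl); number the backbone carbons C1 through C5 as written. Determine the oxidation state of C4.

0

C4 has one bond to C (0), one bond to C (0), one bond to H (-1), one bond to N (+1).
Oxidation state = 0 + 0 − 1 + 1 = 0.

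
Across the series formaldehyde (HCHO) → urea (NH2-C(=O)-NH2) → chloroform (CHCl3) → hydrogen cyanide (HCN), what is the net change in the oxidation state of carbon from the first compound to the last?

Carbon oxidation states along the series — formaldehyde: 0, urea: +4, chloroform: +2, hydrogen cyanide: +2.
Net change = +2 − (0) = +2.

+2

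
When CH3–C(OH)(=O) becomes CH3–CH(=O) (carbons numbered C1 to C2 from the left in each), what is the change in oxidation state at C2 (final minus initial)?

Before: C2 has 1 bond to C, 3 bonds to O → oxidation state +3.
After: C2 has 1 bond to C, 1 bond to H, 2 bonds to O → oxidation state +1.
Δ = +1 − (+3) = -2, so this is a reduction at C2.

-2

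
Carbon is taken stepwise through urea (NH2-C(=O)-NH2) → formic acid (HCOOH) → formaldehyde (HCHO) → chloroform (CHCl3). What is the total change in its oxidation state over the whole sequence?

-2

Carbon oxidation states along the series — urea: +4, formic acid: +2, formaldehyde: 0, chloroform: +2.
Net change = +2 − (+4) = -2.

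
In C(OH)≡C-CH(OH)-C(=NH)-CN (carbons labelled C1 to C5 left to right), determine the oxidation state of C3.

0

Count +1 for every bond to an atom more electronegative than carbon and −1 for every bond to one less electronegative; C–C bonds are 0.
C3 has one bond to C (0), one bond to C (0), one bond to O (+1), one bond to H (-1).
Oxidation state = 0 + 0 + 1 − 1 = 0.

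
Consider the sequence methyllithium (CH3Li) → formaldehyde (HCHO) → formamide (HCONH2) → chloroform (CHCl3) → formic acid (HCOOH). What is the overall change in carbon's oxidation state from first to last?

+6

Carbon oxidation states along the series — methyllithium: -4, formaldehyde: 0, formamide: +2, chloroform: +2, formic acid: +2.
Net change = +2 − (-4) = +6.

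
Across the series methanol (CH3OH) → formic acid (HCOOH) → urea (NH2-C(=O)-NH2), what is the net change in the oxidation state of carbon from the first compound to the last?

+6

Carbon oxidation states along the series — methanol: -2, formic acid: +2, urea: +4.
Net change = +4 − (-2) = +6.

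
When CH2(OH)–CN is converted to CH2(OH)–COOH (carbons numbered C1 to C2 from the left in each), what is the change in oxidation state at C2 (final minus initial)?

0

Before: C2 has 1 bond to C, 3 bonds to N → oxidation state +3.
After: C2 has 1 bond to C, 3 bonds to O → oxidation state +3.
Δ = +3 − (+3) = 0, so no net redox change at C2.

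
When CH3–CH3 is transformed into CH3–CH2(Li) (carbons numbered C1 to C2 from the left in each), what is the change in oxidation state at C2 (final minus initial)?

Before: C2 has 1 bond to C, 3 bonds to H → oxidation state -3.
After: C2 has 1 bond to C, 2 bonds to H, 1 bond to Li → oxidation state -3.
Δ = -3 − (-3) = 0, so no net redox change at C2.

0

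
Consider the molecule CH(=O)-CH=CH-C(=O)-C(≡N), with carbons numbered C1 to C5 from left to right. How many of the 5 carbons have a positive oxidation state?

Bonds to more-electronegative neighbours contribute +1 each, bonds to H or metals contribute −1 each, and C–C bonds contribute 0. Tallying each carbon:
C1: 1C, 1H, 2O → 0 − 1 + 2 = +1
C2: 3C, 1H → 0 − 1 = -1
C3: 3C, 1H → 0 − 1 = -1
C4: 2C, 2O → 0 + 2 = +2
C5: 1C, 3N → 0 + 3 = +3
3 carbons (C1, C4, C5) meet the condition.

3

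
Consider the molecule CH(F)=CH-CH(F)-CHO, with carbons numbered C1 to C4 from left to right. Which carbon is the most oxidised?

C4

Each bond to a more electronegative atom (O, N, halogen) counts +1, each bond to a less electronegative atom (H, metal, B, Si) counts −1, and each C–C bond counts 0. Tallying each carbon:
C1: 2C, 1H, 1F → 0 − 1 + 1 = 0
C2: 3C, 1H → 0 − 1 = -1
C3: 2C, 1H, 1F → 0 − 1 + 1 = 0
C4: 1C, 1H, 2O → 0 − 1 + 2 = +1
The most oxidised carbon is C4 at +1.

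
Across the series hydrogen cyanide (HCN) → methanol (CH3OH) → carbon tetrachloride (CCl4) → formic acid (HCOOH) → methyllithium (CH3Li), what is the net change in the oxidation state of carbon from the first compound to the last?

-6

Carbon oxidation states along the series — hydrogen cyanide: +2, methanol: -2, carbon tetrachloride: +4, formic acid: +2, methyllithium: -4.
Net change = -4 − (+2) = -6.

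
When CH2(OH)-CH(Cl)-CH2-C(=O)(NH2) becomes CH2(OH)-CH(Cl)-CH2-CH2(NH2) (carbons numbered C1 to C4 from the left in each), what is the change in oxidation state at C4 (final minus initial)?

-4

Before: C4 has 1 bond to C, 2 bonds to O, 1 bond to N → oxidation state +3.
After: C4 has 1 bond to C, 2 bonds to H, 1 bond to N → oxidation state -1.
Δ = -1 − (+3) = -4, so this is a reduction at C4.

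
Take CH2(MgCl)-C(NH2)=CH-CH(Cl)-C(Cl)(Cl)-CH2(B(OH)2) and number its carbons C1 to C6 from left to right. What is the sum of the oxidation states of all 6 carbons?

-4

Tallying each carbon's bonds:
C1: 1C, 2H, 1Mg → 0 − 2 − 1 = -3
C2: 3C, 1N → 0 + 1 = +1
C3: 3C, 1H → 0 − 1 = -1
C4: 2C, 1H, 1Cl → 0 − 1 + 1 = 0
C5: 2C, 2Cl → 0 + 2 = +2
C6: 1C, 2H, 1B → 0 − 2 − 1 = -3
Sum = -3 + 1 − 1 + 0 + 2 − 3 = -4.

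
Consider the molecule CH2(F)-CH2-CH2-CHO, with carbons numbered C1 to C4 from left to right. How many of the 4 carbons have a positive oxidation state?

Tallying each carbon's bonds:
C1: 1C, 2H, 1F → 0 − 2 + 1 = -1
C2: 2C, 2H → 0 − 2 = -2
C3: 2C, 2H → 0 − 2 = -2
C4: 1C, 1H, 2O → 0 − 1 + 2 = +1
1 carbon (C4) meets the condition.

1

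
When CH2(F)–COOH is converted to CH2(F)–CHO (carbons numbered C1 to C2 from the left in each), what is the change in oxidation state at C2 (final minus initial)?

Before: C2 has 1 bond to C, 3 bonds to O → oxidation state +3.
After: C2 has 1 bond to C, 1 bond to H, 2 bonds to O → oxidation state +1.
Δ = +1 − (+3) = -2, so this is a reduction at C2.

-2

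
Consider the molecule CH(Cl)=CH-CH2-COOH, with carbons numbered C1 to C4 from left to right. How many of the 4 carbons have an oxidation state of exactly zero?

Assign +1 per bond to O/N/halogen, −1 per bond to H or an electropositive element, and 0 per bond to carbon. Tallying each carbon:
C1: 2C, 1H, 1Cl → 0 − 1 + 1 = 0
C2: 3C, 1H → 0 − 1 = -1
C3: 2C, 2H → 0 − 2 = -2
C4: 1C, 3O → 0 + 3 = +3
1 carbon (C1) meets the condition.

1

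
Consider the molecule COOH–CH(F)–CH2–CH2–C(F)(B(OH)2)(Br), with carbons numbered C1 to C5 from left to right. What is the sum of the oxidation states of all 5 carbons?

0

Tallying each carbon's bonds:
C1: 1C, 3O → 0 + 3 = +3
C2: 2C, 1H, 1F → 0 − 1 + 1 = 0
C3: 2C, 2H → 0 − 2 = -2
C4: 2C, 2H → 0 − 2 = -2
C5: 1C, 1F, 1Br, 1B → 0 + 1 + 1 − 1 = +1
Sum = +3 + 0 − 2 − 2 + 1 = 0.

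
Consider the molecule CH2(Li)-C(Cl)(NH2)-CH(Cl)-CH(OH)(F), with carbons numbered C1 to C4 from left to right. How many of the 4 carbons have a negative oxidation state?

1

Tallying each carbon's bonds:
C1: 1C, 2H, 1Li → 0 − 2 − 1 = -3
C2: 2C, 1N, 1Cl → 0 + 1 + 1 = +2
C3: 2C, 1H, 1Cl → 0 − 1 + 1 = 0
C4: 1C, 1H, 1O, 1F → 0 − 1 + 1 + 1 = +1
1 carbon (C1) meets the condition.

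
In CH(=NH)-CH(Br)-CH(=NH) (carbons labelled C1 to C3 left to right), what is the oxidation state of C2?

0

Assign +1 per bond to O/N/halogen, −1 per bond to H or an electropositive element, and 0 per bond to carbon.
C2 has one bond to C (0), one bond to C (0), one bond to H (-1), one bond to Br (+1).
Oxidation state = 0 + 0 − 1 + 1 = 0.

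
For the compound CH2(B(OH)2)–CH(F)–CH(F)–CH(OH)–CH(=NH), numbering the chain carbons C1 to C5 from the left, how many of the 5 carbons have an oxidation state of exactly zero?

3

Each bond to a more electronegative atom (O, N, halogen) counts +1, each bond to a less electronegative atom (H, metal, B, Si) counts −1, and each C–C bond counts 0. Tallying each carbon:
C1: 1C, 2H, 1B → 0 − 2 − 1 = -3
C2: 2C, 1H, 1F → 0 − 1 + 1 = 0
C3: 2C, 1H, 1F → 0 − 1 + 1 = 0
C4: 2C, 1H, 1O → 0 − 1 + 1 = 0
C5: 1C, 1H, 2N → 0 − 1 + 2 = +1
3 carbons (C2, C3, C4) meet the condition.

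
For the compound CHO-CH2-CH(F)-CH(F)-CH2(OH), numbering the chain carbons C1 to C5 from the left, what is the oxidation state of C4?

0

Bonds to more-electronegative neighbours contribute +1 each, bonds to H or metals contribute −1 each, and C–C bonds contribute 0.
C4 has one bond to C (0), one bond to C (0), one bond to H (-1), one bond to F (+1).
Oxidation state = 0 + 0 − 1 + 1 = 0.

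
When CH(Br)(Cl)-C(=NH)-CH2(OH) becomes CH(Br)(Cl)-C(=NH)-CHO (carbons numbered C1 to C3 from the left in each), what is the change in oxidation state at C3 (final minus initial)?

Before: C3 has 1 bond to C, 2 bonds to H, 1 bond to O → oxidation state -1.
After: C3 has 1 bond to C, 1 bond to H, 2 bonds to O → oxidation state +1.
Δ = +1 − (-1) = +2, so this is an oxidation at C3.

+2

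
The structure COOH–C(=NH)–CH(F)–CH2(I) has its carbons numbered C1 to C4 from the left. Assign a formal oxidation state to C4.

Bonds to more-electronegative neighbours contribute +1 each, bonds to H or metals contribute −1 each, and C–C bonds contribute 0.
C4 has one bond to C (0), one bond to H (-1), one bond to H (-1), one bond to I (+1).
Oxidation state = 0 − 1 − 1 + 1 = -1.

-1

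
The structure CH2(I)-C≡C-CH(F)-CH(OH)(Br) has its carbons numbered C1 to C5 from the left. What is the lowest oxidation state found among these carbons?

Tallying each carbon's bonds:
C1: 1C, 2H, 1I → 0 − 2 + 1 = -1
C2: 4C → 0 = 0
C3: 4C → 0 = 0
C4: 2C, 1H, 1F → 0 − 1 + 1 = 0
C5: 1C, 1H, 1O, 1Br → 0 − 1 + 1 + 1 = +1
The lowest value is -1.

-1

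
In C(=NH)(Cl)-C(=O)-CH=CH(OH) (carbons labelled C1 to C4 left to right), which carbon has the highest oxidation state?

C1

Tallying each carbon's bonds:
C1: 1C, 2N, 1Cl → 0 + 2 + 1 = +3
C2: 2C, 2O → 0 + 2 = +2
C3: 3C, 1H → 0 − 1 = -1
C4: 2C, 1H, 1O → 0 − 1 + 1 = 0
The most oxidised carbon is C1 at +3.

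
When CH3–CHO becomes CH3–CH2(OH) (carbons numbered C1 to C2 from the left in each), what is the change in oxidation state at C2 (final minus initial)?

Before: C2 has 1 bond to C, 1 bond to H, 2 bonds to O → oxidation state +1.
After: C2 has 1 bond to C, 2 bonds to H, 1 bond to O → oxidation state -1.
Δ = -1 − (+1) = -2, so this is a reduction at C2.

-2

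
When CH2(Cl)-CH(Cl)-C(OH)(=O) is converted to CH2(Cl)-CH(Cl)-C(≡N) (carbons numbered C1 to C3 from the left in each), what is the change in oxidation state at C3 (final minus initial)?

Before: C3 has 1 bond to C, 3 bonds to O → oxidation state +3.
After: C3 has 1 bond to C, 3 bonds to N → oxidation state +3.
Δ = +3 − (+3) = 0, so no net redox change at C3.

0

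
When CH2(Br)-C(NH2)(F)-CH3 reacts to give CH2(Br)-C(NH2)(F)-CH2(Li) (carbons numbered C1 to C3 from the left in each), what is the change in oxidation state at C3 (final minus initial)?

0

Before: C3 has 1 bond to C, 3 bonds to H → oxidation state -3.
After: C3 has 1 bond to C, 2 bonds to H, 1 bond to Li → oxidation state -3.
Δ = -3 − (-3) = 0, so no net redox change at C3.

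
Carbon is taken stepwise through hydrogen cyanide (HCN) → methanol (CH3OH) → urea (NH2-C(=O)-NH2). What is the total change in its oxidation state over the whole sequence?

+2

Carbon oxidation states along the series — hydrogen cyanide: +2, methanol: -2, urea: +4.
Net change = +4 − (+2) = +2.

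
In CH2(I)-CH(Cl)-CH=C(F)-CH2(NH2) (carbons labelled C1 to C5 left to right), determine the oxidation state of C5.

-1

Each bond to a more electronegative atom (O, N, halogen) counts +1, each bond to a less electronegative atom (H, metal, B, Si) counts −1, and each C–C bond counts 0.
C5 has one bond to C (0), one bond to H (-1), one bond to H (-1), one bond to N (+1).
Oxidation state = 0 − 1 − 1 + 1 = -1.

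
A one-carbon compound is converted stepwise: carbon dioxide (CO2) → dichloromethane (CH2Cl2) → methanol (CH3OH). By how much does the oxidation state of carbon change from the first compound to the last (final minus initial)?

-6

Carbon oxidation states along the series — carbon dioxide: +4, dichloromethane: 0, methanol: -2.
Net change = -2 − (+4) = -6.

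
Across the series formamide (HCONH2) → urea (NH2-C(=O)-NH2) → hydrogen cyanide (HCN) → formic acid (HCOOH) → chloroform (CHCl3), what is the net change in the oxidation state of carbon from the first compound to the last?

Carbon oxidation states along the series — formamide: +2, urea: +4, hydrogen cyanide: +2, formic acid: +2, chloroform: +2.
Net change = +2 − (+2) = 0.

0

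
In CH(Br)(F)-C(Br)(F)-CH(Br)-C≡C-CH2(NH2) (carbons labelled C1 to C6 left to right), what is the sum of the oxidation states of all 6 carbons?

Bonds to more-electronegative neighbours contribute +1 each, bonds to H or metals contribute −1 each, and C–C bonds contribute 0. Tallying each carbon:
C1: 1C, 1H, 1F, 1Br → 0 − 1 + 1 + 1 = +1
C2: 2C, 1F, 1Br → 0 + 1 + 1 = +2
C3: 2C, 1H, 1Br → 0 − 1 + 1 = 0
C4: 4C → 0 = 0
C5: 4C → 0 = 0
C6: 1C, 2H, 1N → 0 − 2 + 1 = -1
Sum = +1 + 2 + 0 + 0 + 0 − 1 = +2.

+2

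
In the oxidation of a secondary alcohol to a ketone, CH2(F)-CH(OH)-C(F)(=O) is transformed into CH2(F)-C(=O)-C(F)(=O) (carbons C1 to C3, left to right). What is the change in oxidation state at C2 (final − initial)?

+2

Before: C2 has 2 bonds to C, 1 bond to H, 1 bond to O → oxidation state 0.
After: C2 has 2 bonds to C, 2 bonds to O → oxidation state +2.
Δ = +2 − (0) = +2, so this is an oxidation at C2.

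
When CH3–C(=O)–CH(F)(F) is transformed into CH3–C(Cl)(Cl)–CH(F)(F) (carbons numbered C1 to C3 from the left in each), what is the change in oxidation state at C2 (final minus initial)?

Before: C2 has 2 bonds to C, 2 bonds to O → oxidation state +2.
After: C2 has 2 bonds to C, 2 bonds to Cl → oxidation state +2.
Δ = +2 − (+2) = 0, so no net redox change at C2.

0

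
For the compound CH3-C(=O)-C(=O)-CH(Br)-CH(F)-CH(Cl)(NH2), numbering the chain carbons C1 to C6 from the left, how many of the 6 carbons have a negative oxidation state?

1

Assign +1 per bond to O/N/halogen, −1 per bond to H or an electropositive element, and 0 per bond to carbon. Tallying each carbon:
C1: 1C, 3H → 0 − 3 = -3
C2: 2C, 2O → 0 + 2 = +2
C3: 2C, 2O → 0 + 2 = +2
C4: 2C, 1H, 1Br → 0 − 1 + 1 = 0
C5: 2C, 1H, 1F → 0 − 1 + 1 = 0
C6: 1C, 1H, 1N, 1Cl → 0 − 1 + 1 + 1 = +1
1 carbon (C1) meets the condition.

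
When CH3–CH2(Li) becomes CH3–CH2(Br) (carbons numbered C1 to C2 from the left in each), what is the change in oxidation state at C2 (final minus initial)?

Before: C2 has 1 bond to C, 2 bonds to H, 1 bond to Li → oxidation state -3.
After: C2 has 1 bond to C, 2 bonds to H, 1 bond to Br → oxidation state -1.
Δ = -1 − (-3) = +2, so this is an oxidation at C2.

+2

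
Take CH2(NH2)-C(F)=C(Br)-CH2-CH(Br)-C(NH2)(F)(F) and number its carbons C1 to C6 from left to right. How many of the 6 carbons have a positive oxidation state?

3

Assign +1 per bond to O/N/halogen, −1 per bond to H or an electropositive element, and 0 per bond to carbon. Tallying each carbon:
C1: 1C, 2H, 1N → 0 − 2 + 1 = -1
C2: 3C, 1F → 0 + 1 = +1
C3: 3C, 1Br → 0 + 1 = +1
C4: 2C, 2H → 0 − 2 = -2
C5: 2C, 1H, 1Br → 0 − 1 + 1 = 0
C6: 1C, 1N, 2F → 0 + 1 + 2 = +3
3 carbons (C2, C3, C6) meet the condition.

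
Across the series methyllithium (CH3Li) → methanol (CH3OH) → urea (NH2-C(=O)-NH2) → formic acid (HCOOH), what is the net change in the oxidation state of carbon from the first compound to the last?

+6

Carbon oxidation states along the series — methyllithium: -4, methanol: -2, urea: +4, formic acid: +2.
Net change = +2 − (-4) = +6.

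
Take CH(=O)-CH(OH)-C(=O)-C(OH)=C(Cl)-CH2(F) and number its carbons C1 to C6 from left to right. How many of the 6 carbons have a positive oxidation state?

4

Count +1 for every bond to an atom more electronegative than carbon and −1 for every bond to one less electronegative; C–C bonds are 0. Tallying each carbon:
C1: 1C, 1H, 2O → 0 − 1 + 2 = +1
C2: 2C, 1H, 1O → 0 − 1 + 1 = 0
C3: 2C, 2O → 0 + 2 = +2
C4: 3C, 1O → 0 + 1 = +1
C5: 3C, 1Cl → 0 + 1 = +1
C6: 1C, 2H, 1F → 0 − 2 + 1 = -1
4 carbons (C1, C3, C4, C5) meet the condition.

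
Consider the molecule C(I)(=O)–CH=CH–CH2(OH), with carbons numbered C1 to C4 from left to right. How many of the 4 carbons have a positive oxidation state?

Tallying each carbon's bonds:
C1: 1C, 2O, 1I → 0 + 2 + 1 = +3
C2: 3C, 1H → 0 − 1 = -1
C3: 3C, 1H → 0 − 1 = -1
C4: 1C, 2H, 1O → 0 − 2 + 1 = -1
1 carbon (C1) meets the condition.

1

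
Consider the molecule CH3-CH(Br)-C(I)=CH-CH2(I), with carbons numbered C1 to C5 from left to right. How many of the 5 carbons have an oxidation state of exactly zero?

1

Count +1 for every bond to an atom more electronegative than carbon and −1 for every bond to one less electronegative; C–C bonds are 0. Tallying each carbon:
C1: 1C, 3H → 0 − 3 = -3
C2: 2C, 1H, 1Br → 0 − 1 + 1 = 0
C3: 3C, 1I → 0 + 1 = +1
C4: 3C, 1H → 0 − 1 = -1
C5: 1C, 2H, 1I → 0 − 2 + 1 = -1
1 carbon (C2) meets the condition.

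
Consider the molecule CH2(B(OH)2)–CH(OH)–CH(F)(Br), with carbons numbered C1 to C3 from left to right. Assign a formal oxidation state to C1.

Each bond to a more electronegative atom (O, N, halogen) counts +1, each bond to a less electronegative atom (H, metal, B, Si) counts −1, and each C–C bond counts 0.
C1 has one bond to C (0), one bond to H (-1), one bond to B (-1), one bond to H (-1).
Oxidation state = 0 − 1 − 1 − 1 = -3.

-3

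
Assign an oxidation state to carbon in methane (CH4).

-4

Bonds to more-electronegative neighbours contribute +1 each, bonds to H or metals contribute −1 each, and C–C bonds contribute 0.
The carbon has one bond to H (-1), one bond to H (-1), one bond to H (-1), one bond to H (-1).
Oxidation state = -1 − 1 − 1 − 1 = -4.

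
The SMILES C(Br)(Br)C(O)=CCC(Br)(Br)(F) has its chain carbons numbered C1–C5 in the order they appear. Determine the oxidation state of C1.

Count +1 for every bond to an atom more electronegative than carbon and −1 for every bond to one less electronegative; C–C bonds are 0.
C1 has one bond to C (0), one bond to Br (+1), one bond to H (-1), one bond to Br (+1).
Oxidation state = 0 + 1 − 1 + 1 = +1.

+1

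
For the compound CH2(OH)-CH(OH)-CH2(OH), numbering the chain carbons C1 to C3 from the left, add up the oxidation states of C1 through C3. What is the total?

-2

Bonds to more-electronegative neighbours contribute +1 each, bonds to H or metals contribute −1 each, and C–C bonds contribute 0. Tallying each carbon:
C1: 1C, 2H, 1O → 0 − 2 + 1 = -1
C2: 2C, 1H, 1O → 0 − 1 + 1 = 0
C3: 1C, 2H, 1O → 0 − 2 + 1 = -1
Sum = -1 + 0 − 1 = -2.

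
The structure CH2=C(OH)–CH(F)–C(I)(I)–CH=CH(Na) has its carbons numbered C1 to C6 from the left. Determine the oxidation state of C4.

C4 has one bond to C (0), one bond to C (0), one bond to I (+1), one bond to I (+1).
Oxidation state = 0 + 0 + 1 + 1 = +2.

+2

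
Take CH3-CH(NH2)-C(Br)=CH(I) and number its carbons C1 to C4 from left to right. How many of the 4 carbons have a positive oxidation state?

Tallying each carbon's bonds:
C1: 1C, 3H → 0 − 3 = -3
C2: 2C, 1H, 1N → 0 − 1 + 1 = 0
C3: 3C, 1Br → 0 + 1 = +1
C4: 2C, 1H, 1I → 0 − 1 + 1 = 0
1 carbon (C3) meets the condition.

1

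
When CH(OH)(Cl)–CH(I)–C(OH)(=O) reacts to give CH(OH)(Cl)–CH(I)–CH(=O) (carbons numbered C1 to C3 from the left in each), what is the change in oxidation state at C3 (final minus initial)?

Before: C3 has 1 bond to C, 3 bonds to O → oxidation state +3.
After: C3 has 1 bond to C, 1 bond to H, 2 bonds to O → oxidation state +1.
Δ = +1 − (+3) = -2, so this is a reduction at C3.

-2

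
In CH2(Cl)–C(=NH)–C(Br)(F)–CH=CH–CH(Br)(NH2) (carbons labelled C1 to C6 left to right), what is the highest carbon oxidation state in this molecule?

Assign +1 per bond to O/N/halogen, −1 per bond to H or an electropositive element, and 0 per bond to carbon. Tallying each carbon:
C1: 1C, 2H, 1Cl → 0 − 2 + 1 = -1
C2: 2C, 2N → 0 + 2 = +2
C3: 2C, 1F, 1Br → 0 + 1 + 1 = +2
C4: 3C, 1H → 0 − 1 = -1
C5: 3C, 1H → 0 − 1 = -1
C6: 1C, 1H, 1N, 1Br → 0 − 1 + 1 + 1 = +1
The highest value is +2.

+2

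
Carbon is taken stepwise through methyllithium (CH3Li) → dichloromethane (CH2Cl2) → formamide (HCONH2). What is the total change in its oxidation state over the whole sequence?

+6

Carbon oxidation states along the series — methyllithium: -4, dichloromethane: 0, formamide: +2.
Net change = +2 − (-4) = +6.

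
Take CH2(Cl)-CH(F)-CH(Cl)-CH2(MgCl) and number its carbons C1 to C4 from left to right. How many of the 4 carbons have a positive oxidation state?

0

Assign +1 per bond to O/N/halogen, −1 per bond to H or an electropositive element, and 0 per bond to carbon. Tallying each carbon:
C1: 1C, 2H, 1Cl → 0 − 2 + 1 = -1
C2: 2C, 1H, 1F → 0 − 1 + 1 = 0
C3: 2C, 1H, 1Cl → 0 − 1 + 1 = 0
C4: 1C, 2H, 1Mg → 0 − 2 − 1 = -3
0 carbons meet the condition.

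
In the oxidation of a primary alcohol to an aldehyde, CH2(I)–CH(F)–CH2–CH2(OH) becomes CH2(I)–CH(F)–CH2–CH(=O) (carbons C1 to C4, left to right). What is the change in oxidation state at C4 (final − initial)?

Before: C4 has 1 bond to C, 2 bonds to H, 1 bond to O → oxidation state -1.
After: C4 has 1 bond to C, 1 bond to H, 2 bonds to O → oxidation state +1.
Δ = +1 − (-1) = +2, so this is an oxidation at C4.

+2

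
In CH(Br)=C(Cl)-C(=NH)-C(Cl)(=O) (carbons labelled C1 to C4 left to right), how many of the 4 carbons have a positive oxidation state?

Tallying each carbon's bonds:
C1: 2C, 1H, 1Br → 0 − 1 + 1 = 0
C2: 3C, 1Cl → 0 + 1 = +1
C3: 2C, 2N → 0 + 2 = +2
C4: 1C, 2O, 1Cl → 0 + 2 + 1 = +3
3 carbons (C2, C3, C4) meet the condition.

3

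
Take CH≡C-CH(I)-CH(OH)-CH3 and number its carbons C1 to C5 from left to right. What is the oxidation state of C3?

0

Assign +1 per bond to O/N/halogen, −1 per bond to H or an electropositive element, and 0 per bond to carbon.
C3 has one bond to C (0), one bond to C (0), one bond to I (+1), one bond to H (-1).
Oxidation state = 0 + 0 + 1 − 1 = 0.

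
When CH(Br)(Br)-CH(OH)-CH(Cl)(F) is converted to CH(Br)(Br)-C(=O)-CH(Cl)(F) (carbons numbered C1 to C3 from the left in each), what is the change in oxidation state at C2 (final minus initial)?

+2

Before: C2 has 2 bonds to C, 1 bond to H, 1 bond to O → oxidation state 0.
After: C2 has 2 bonds to C, 2 bonds to O → oxidation state +2.
Δ = +2 − (0) = +2, so this is an oxidation at C2.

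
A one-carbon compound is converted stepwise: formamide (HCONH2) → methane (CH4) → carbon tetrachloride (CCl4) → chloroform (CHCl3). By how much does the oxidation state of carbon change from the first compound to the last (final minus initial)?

Carbon oxidation states along the series — formamide: +2, methane: -4, carbon tetrachloride: +4, chloroform: +2.
Net change = +2 − (+2) = 0.

0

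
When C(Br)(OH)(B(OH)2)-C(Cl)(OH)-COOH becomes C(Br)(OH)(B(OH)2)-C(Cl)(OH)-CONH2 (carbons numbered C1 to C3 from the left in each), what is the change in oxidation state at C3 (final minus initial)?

0

Before: C3 has 1 bond to C, 3 bonds to O → oxidation state +3.
After: C3 has 1 bond to C, 2 bonds to O, 1 bond to N → oxidation state +3.
Δ = +3 − (+3) = 0, so no net redox change at C3.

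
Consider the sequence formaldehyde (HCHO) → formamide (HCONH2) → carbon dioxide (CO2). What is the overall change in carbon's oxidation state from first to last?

Carbon oxidation states along the series — formaldehyde: 0, formamide: +2, carbon dioxide: +4.
Net change = +4 − (0) = +4.

+4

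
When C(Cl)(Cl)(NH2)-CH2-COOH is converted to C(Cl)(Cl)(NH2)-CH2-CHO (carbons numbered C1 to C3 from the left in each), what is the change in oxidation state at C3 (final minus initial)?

Before: C3 has 1 bond to C, 3 bonds to O → oxidation state +3.
After: C3 has 1 bond to C, 1 bond to H, 2 bonds to O → oxidation state +1.
Δ = +1 − (+3) = -2, so this is a reduction at C3.

-2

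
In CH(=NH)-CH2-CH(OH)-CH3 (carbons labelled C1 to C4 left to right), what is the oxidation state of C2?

-2

C2 has one bond to C (0), one bond to C (0), one bond to H (-1), one bond to H (-1).
Oxidation state = 0 + 0 − 1 − 1 = -2.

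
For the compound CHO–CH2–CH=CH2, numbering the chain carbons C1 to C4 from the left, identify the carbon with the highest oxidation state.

Bonds to more-electronegative neighbours contribute +1 each, bonds to H or metals contribute −1 each, and C–C bonds contribute 0. Tallying each carbon:
C1: 1C, 1H, 2O → 0 − 1 + 2 = +1
C2: 2C, 2H → 0 − 2 = -2
C3: 3C, 1H → 0 − 1 = -1
C4: 2C, 2H → 0 − 2 = -2
The most oxidised carbon is C1 at +1.

C1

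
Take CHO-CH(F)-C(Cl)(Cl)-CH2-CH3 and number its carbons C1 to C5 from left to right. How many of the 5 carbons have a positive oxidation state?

Tallying each carbon's bonds:
C1: 1C, 1H, 2O → 0 − 1 + 2 = +1
C2: 2C, 1H, 1F → 0 − 1 + 1 = 0
C3: 2C, 2Cl → 0 + 2 = +2
C4: 2C, 2H → 0 − 2 = -2
C5: 1C, 3H → 0 − 3 = -3
2 carbons (C1, C3) meet the condition.

2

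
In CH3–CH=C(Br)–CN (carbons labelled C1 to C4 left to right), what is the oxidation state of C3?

Bonds to more-electronegative neighbours contribute +1 each, bonds to H or metals contribute −1 each, and C–C bonds contribute 0.
C3 has a double bond to C (2×0 = 0), one bond to C (0), one bond to Br (+1).
Oxidation state = 0 + 0 + 1 = +1.

+1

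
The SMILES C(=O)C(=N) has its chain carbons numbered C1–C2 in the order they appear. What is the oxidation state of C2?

Bonds to more-electronegative neighbours contribute +1 each, bonds to H or metals contribute −1 each, and C–C bonds contribute 0.
C2 has one bond to C (0), a double bond to N (2×+1 = +2), one bond to H (-1).
Oxidation state = 0 + 2 − 1 = +1.

+1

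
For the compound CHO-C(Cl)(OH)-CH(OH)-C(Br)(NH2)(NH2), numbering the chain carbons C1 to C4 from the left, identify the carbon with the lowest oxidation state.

Tallying each carbon's bonds:
C1: 1C, 1H, 2O → 0 − 1 + 2 = +1
C2: 2C, 1O, 1Cl → 0 + 1 + 1 = +2
C3: 2C, 1H, 1O → 0 − 1 + 1 = 0
C4: 1C, 2N, 1Br → 0 + 2 + 1 = +3
The most reduced carbon is C3 at 0.

C3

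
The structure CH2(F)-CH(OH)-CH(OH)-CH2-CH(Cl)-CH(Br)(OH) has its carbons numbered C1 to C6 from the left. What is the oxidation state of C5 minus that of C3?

C5: 2C, 1H, 1Cl → 0 − 1 + 1 = 0
C3: 2C, 1H, 1O → 0 − 1 + 1 = 0
Difference: 0 − (0) = 0.

0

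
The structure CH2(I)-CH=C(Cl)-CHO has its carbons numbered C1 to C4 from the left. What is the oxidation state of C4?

C4 has one bond to C (0), a double bond to O (2×+1 = +2), one bond to H (-1).
Oxidation state = 0 + 2 − 1 = +1.

+1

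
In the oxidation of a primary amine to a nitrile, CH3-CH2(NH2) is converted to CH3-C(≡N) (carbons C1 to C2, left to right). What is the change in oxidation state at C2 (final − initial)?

Before: C2 has 1 bond to C, 2 bonds to H, 1 bond to N → oxidation state -1.
After: C2 has 1 bond to C, 3 bonds to N → oxidation state +3.
Δ = +3 − (-1) = +4, so this is an oxidation at C2.

+4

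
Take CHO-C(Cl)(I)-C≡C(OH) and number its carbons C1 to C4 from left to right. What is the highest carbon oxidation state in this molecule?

Tallying each carbon's bonds:
C1: 1C, 1H, 2O → 0 − 1 + 2 = +1
C2: 2C, 1Cl, 1I → 0 + 1 + 1 = +2
C3: 4C → 0 = 0
C4: 3C, 1O → 0 + 1 = +1
The highest value is +2.

+2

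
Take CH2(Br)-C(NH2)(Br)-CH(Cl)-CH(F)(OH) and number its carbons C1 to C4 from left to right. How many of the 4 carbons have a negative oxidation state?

Bonds to more-electronegative neighbours contribute +1 each, bonds to H or metals contribute −1 each, and C–C bonds contribute 0. Tallying each carbon:
C1: 1C, 2H, 1Br → 0 − 2 + 1 = -1
C2: 2C, 1N, 1Br → 0 + 1 + 1 = +2
C3: 2C, 1H, 1Cl → 0 − 1 + 1 = 0
C4: 1C, 1H, 1O, 1F → 0 − 1 + 1 + 1 = +1
1 carbon (C1) meets the condition.

1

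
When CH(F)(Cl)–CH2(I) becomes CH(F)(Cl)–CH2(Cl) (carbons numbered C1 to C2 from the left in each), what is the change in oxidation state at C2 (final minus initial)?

Before: C2 has 1 bond to C, 2 bonds to H, 1 bond to I → oxidation state -1.
After: C2 has 1 bond to C, 2 bonds to H, 1 bond to Cl → oxidation state -1.
Δ = -1 − (-1) = 0, so no net redox change at C2.

0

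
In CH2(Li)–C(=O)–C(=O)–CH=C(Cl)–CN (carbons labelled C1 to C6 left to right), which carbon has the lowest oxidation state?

C1

Tallying each carbon's bonds:
C1: 1C, 2H, 1Li → 0 − 2 − 1 = -3
C2: 2C, 2O → 0 + 2 = +2
C3: 2C, 2O → 0 + 2 = +2
C4: 3C, 1H → 0 − 1 = -1
C5: 3C, 1Cl → 0 + 1 = +1
C6: 1C, 3N → 0 + 3 = +3
The most reduced carbon is C1 at -3.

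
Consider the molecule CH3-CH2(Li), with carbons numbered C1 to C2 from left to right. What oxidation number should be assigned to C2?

-3

C2 has one bond to C (0), one bond to H (-1), one bond to Li (-1), one bond to H (-1).
Oxidation state = 0 − 1 − 1 − 1 = -3.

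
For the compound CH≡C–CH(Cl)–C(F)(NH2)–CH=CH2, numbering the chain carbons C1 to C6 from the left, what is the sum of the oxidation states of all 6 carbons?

Tallying each carbon's bonds:
C1: 3C, 1H → 0 − 1 = -1
C2: 4C → 0 = 0
C3: 2C, 1H, 1Cl → 0 − 1 + 1 = 0
C4: 2C, 1N, 1F → 0 + 1 + 1 = +2
C5: 3C, 1H → 0 − 1 = -1
C6: 2C, 2H → 0 − 2 = -2
Sum = -1 + 0 + 0 + 2 − 1 − 2 = -2.

-2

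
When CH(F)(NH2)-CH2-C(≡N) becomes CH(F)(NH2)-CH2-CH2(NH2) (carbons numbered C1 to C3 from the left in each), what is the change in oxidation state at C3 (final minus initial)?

-4

Before: C3 has 1 bond to C, 3 bonds to N → oxidation state +3.
After: C3 has 1 bond to C, 2 bonds to H, 1 bond to N → oxidation state -1.
Δ = -1 − (+3) = -4, so this is a reduction at C3.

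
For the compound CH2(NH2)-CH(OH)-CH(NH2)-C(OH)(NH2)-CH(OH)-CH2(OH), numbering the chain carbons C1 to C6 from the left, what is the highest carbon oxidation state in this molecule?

Tallying each carbon's bonds:
C1: 1C, 2H, 1N → 0 − 2 + 1 = -1
C2: 2C, 1H, 1O → 0 − 1 + 1 = 0
C3: 2C, 1H, 1N → 0 − 1 + 1 = 0
C4: 2C, 1O, 1N → 0 + 1 + 1 = +2
C5: 2C, 1H, 1O → 0 − 1 + 1 = 0
C6: 1C, 2H, 1O → 0 − 2 + 1 = -1
The highest value is +2.

+2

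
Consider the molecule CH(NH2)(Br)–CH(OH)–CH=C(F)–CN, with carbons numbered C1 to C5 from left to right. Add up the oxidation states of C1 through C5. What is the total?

Assign +1 per bond to O/N/halogen, −1 per bond to H or an electropositive element, and 0 per bond to carbon. Tallying each carbon:
C1: 1C, 1H, 1N, 1Br → 0 − 1 + 1 + 1 = +1
C2: 2C, 1H, 1O → 0 − 1 + 1 = 0
C3: 3C, 1H → 0 − 1 = -1
C4: 3C, 1F → 0 + 1 = +1
C5: 1C, 3N → 0 + 3 = +3
Sum = +1 + 0 − 1 + 1 + 3 = +4.

+4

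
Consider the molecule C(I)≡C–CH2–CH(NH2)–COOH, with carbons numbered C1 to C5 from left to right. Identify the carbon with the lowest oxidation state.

C3

Each bond to a more electronegative atom (O, N, halogen) counts +1, each bond to a less electronegative atom (H, metal, B, Si) counts −1, and each C–C bond counts 0. Tallying each carbon:
C1: 3C, 1I → 0 + 1 = +1
C2: 4C → 0 = 0
C3: 2C, 2H → 0 − 2 = -2
C4: 2C, 1H, 1N → 0 − 1 + 1 = 0
C5: 1C, 3O → 0 + 3 = +3
The most reduced carbon is C3 at -2.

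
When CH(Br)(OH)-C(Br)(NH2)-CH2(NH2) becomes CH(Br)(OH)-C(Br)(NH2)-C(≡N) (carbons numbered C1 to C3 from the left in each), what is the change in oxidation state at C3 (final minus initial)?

+4

Before: C3 has 1 bond to C, 2 bonds to H, 1 bond to N → oxidation state -1.
After: C3 has 1 bond to C, 3 bonds to N → oxidation state +3.
Δ = +3 − (-1) = +4, so this is an oxidation at C3.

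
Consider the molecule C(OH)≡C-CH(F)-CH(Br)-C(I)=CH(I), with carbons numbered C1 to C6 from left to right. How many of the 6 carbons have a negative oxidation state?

0

Tallying each carbon's bonds:
C1: 3C, 1O → 0 + 1 = +1
C2: 4C → 0 = 0
C3: 2C, 1H, 1F → 0 − 1 + 1 = 0
C4: 2C, 1H, 1Br → 0 − 1 + 1 = 0
C5: 3C, 1I → 0 + 1 = +1
C6: 2C, 1H, 1I → 0 − 1 + 1 = 0
0 carbons meet the condition.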